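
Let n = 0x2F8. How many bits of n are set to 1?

0x2F8 = 1011111000
Count the 1s: 1 + 1 + 1 + 1 + 1 + 1 = 6

6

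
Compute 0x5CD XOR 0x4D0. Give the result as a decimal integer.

0x5CD = 10111001101
0x4D0 = 10011010000
XOR → 00100011101 = 285

285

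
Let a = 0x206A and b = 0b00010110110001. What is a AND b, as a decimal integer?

0x206A = 10000001101010
b = 00010110110001
AND → 00000000100000 = 32

32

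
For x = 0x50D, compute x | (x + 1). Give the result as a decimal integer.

1295

x = 10100001101 = 1293
x + 1 = 10100001110
OR    = 10100001111 = 1295
(x | (x + 1) sets the lowest cleared bit.)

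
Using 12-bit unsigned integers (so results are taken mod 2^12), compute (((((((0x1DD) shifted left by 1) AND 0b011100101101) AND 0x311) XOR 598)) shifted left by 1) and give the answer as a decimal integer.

684

0x1DD = 000111011101
→ shifted left by 1 (mod 2^12) → 001110111010 = 954
0b011100101101 = 011100101101
→ AND → 001100101000 = 808
0x311 = 001100010001
→ AND → 001100000000 = 768
598 = 001001010110
→ XOR → 000101010110 = 342
→ shifted left by 1 (mod 2^12) → 001010101100 = 684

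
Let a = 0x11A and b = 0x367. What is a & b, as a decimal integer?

0x11A = 0100011010
0x367 = 1101100111
AND → 0100000010 = 258

258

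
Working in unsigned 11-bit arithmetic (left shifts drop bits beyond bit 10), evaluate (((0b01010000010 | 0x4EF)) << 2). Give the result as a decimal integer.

956

0b01010000010 = 01010000010
0x4EF = 10011101111
→ | → 11011101111 = 1775
→ << 2 (mod 2^11) → 01110111100 = 956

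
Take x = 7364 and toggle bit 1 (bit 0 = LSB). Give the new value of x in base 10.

7366

x = 01110011000100
bit 1 is currently 0; toggle it via x ^ (1 << 1) = x ^ 2
→ 01110011000110 = 7366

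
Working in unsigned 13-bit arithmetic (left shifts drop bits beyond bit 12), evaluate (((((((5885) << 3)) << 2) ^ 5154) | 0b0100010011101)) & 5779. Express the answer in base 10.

5885 = 1011011111101
→ << 3 (mod 2^13) → 1011111101000 = 6120
→ << 2 (mod 2^13) → 1111110100000 = 8096
5154 = 1010000100010
→ ^ → 0101110000010 = 2946
0b0100010011101 = 0100010011101
→ | → 0101110011111 = 2975
5779 = 1011010010011
→ & → 0001010010011 = 659

659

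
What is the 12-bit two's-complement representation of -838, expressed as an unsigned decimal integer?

3258

838 in 12 bits: 001101000110
Invert: 110010111001
Add 1:  110010111010 = 3258
(Check: 2^12 - 838 = 4096 - 838 = 3258.)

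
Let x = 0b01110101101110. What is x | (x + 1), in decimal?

x = 1110101101110 = 7534
x + 1 = 1110101101111
OR    = 1110101101111 = 7535
(x | (x + 1) sets the lowest cleared bit.)

7535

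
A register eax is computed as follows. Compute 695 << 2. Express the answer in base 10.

695 = 001010110111
shift left by 2 → 101011011100 = 2780
(equivalently, 695 × 2^2 = 695 × 4)

2780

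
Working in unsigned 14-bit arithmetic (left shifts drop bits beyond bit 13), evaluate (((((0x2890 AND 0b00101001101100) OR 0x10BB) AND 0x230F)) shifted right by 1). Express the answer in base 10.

0x2890 = 10100010010000
0b00101001101100 = 00101001101100
→ AND → 00100000000000 = 2048
0x10BB = 01000010111011
→ OR → 01100010111011 = 6331
0x230F = 10001100001111
→ AND → 00000000001011 = 11
→ shifted right by 1 → 00000000000101 = 5

5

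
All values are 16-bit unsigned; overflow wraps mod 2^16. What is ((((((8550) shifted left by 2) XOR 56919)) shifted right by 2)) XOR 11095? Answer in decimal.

15780

8550 = 0010000101100110
→ shifted left by 2 (mod 2^16) → 1000010110011000 = 34200
56919 = 1101111001010111
→ XOR → 0101101111001111 = 23503
→ shifted right by 2 → 0001011011110011 = 5875
11095 = 0010101101010111
→ XOR → 0011110110100100 = 15780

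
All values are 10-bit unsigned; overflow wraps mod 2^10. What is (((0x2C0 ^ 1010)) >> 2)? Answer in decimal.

0x2C0 = 1011000000
1010 = 1111110010
→ ^ → 0100110010 = 306
→ >> 2 → 0001001100 = 76

76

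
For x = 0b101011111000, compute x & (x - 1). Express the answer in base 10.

x = 101011111000 = 2808
x - 1 = 101011110111
AND   = 101011110000 = 2800
(x & (x - 1) clears the lowest set bit of x.)

2800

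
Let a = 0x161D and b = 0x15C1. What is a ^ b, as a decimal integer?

0x161D = 1011000011101
0x15C1 = 1010111000001
XOR → 0001111011100 = 988

988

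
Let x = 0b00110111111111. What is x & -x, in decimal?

1

x = 110111111111 = 3583
-x (two's complement) = …001000000001
AND   = 000000000001 = 1
(x & -x isolates the lowest set bit of x.)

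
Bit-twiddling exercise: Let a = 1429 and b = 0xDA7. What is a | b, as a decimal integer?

3511

1429 = 010110010101
0xDA7 = 110110100111
 OR → 110110110111 = 3511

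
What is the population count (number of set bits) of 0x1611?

0x1611 = 1011000010001
Count the 1s: 1 + 1 + 1 + 1 + 1 = 5

5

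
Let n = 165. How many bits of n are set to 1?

4

165 = 10100101
Count the 1s: 1 + 1 + 1 + 1 = 4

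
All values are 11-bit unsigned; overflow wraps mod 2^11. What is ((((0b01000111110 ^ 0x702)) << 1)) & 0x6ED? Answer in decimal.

616

0b01000111110 = 01000111110
0x702 = 11100000010
→ ^ → 10100111100 = 1340
→ << 1 (mod 2^11) → 01001111000 = 632
0x6ED = 11011101101
→ & → 01001101000 = 616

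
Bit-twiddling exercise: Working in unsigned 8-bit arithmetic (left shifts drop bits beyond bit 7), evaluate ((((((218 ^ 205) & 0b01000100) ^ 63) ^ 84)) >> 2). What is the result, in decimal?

27

218 = 11011010
205 = 11001101
→ ^ → 00010111 = 23
0b01000100 = 01000100
→ & → 00000100 = 4
63 = 00111111
→ ^ → 00111011 = 59
84 = 01010100
→ ^ → 01101111 = 111
→ >> 2 → 00011011 = 27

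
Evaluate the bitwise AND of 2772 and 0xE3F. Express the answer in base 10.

2772 = 101011010100
0xE3F = 111000111111
AND → 101000010100 = 2580

2580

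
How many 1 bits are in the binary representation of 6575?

9

6575 = 1100110101111
Count the 1s: 1 + 1 + 1 + 1 + 1 + 1 + 1 + 1 + 1 = 9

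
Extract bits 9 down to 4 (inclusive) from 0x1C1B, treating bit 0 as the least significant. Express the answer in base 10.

1

v = 1110000011011
Shift right by 4: 111000001
Mask low 6 bits: 000001 = 1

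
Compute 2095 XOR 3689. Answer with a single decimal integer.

2095 = 100000101111
3689 = 111001101001
XOR → 011001000110 = 1606

1606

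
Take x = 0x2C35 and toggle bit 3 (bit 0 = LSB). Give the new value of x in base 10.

x = 10110000110101
bit 3 is currently 0; toggle it via x ^ (1 << 3) = x ^ 8
→ 10110000111101 = 11325

11325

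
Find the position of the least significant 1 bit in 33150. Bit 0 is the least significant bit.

1

33150 = 1000000101111110
Trailing zeros: 1, so the lowest set bit is bit 1 (value 2).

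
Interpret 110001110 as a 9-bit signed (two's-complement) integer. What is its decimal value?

pattern = 110001110 (MSB is 1 ⇒ negative)
Invert: 001110001, add 1 → 001110010 = 114, so the value is -114.
(Equivalently: 398 - 2^9 = 398 - 512 = -114.)

-114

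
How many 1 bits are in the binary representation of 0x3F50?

8

0x3F50 = 11111101010000
Count the 1s: 1 + 1 + 1 + 1 + 1 + 1 + 1 + 1 = 8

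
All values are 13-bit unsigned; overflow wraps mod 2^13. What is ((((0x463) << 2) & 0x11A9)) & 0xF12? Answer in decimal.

0x463 = 0010001100011
→ << 2 (mod 2^13) → 1000110001100 = 4492
0x11A9 = 1000110101001
→ & → 1000110001000 = 4488
0xF12 = 0111100010010
→ & → 0000100000000 = 256

256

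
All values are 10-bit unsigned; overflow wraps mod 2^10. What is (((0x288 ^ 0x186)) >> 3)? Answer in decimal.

0x288 = 1010001000
0x186 = 0110000110
→ ^ → 1100001110 = 782
→ >> 3 → 0001100001 = 97

97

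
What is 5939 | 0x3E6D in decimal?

5939 = 01011100110011
0x3E6D = 11111001101101
 OR → 11111101111111 = 16255

16255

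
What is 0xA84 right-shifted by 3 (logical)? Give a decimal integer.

336

0xA84 = 101010000100
shift right by 3 → 000101010000 = 336
(equivalently, floor(2692 / 8))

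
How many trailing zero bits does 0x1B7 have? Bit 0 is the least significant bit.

0x1B7 = 110110111
Trailing zeros: 0, so the lowest set bit is bit 0 (value 1).

0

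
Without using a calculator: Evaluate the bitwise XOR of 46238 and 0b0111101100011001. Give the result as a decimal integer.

46238 = 1011010010011110
b = 0111101100011001
XOR → 1100111110000111 = 53127

53127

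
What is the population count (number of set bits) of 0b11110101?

6

n = 11110101
Count the 1s: 1 + 1 + 1 + 1 + 1 + 1 = 6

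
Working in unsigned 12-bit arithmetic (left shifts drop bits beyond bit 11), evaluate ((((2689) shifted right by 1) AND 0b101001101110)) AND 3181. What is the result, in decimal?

2689 = 101010000001
→ shifted right by 1 → 010101000000 = 1344
0b101001101110 = 101001101110
→ AND → 000001000000 = 64
3181 = 110001101101
→ AND → 000001000000 = 64

64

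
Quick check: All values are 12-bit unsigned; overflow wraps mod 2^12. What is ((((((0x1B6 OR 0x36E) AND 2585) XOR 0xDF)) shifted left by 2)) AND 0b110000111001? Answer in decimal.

0x1B6 = 000110110110
0x36E = 001101101110
→ OR → 001111111110 = 1022
2585 = 101000011001
→ AND → 001000011000 = 536
0xDF = 000011011111
→ XOR → 001011000111 = 711
→ shifted left by 2 (mod 2^12) → 101100011100 = 2844
0b110000111001 = 110000111001
→ AND → 100000011000 = 2072

2072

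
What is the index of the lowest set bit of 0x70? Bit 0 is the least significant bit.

4

0x70 = 1110000
Trailing zeros: 4, so the lowest set bit is bit 4 (value 16).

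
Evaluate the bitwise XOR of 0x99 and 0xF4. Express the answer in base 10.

0x99 = 10011001
0xF4 = 11110100
XOR → 01101101 = 109

109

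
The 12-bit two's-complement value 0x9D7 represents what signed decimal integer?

-1577

pattern = 100111010111 (MSB is 1 ⇒ negative)
Invert: 011000101000, add 1 → 011000101001 = 1577, so the value is -1577.
(Equivalently: 2519 - 2^12 = 2519 - 4096 = -1577.)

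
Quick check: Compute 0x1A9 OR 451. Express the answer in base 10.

491

0x1A9 = 110101001
451 = 111000011
 OR → 111101011 = 491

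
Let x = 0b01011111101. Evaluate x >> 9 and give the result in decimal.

x = 1011111101
shift right by 9 → 0000000001 = 1
(equivalently, floor(765 / 512))

1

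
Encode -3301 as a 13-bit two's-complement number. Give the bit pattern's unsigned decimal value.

3301 in 13 bits: 0110011100101
Invert: 1001100011010
Add 1:  1001100011011 = 4891
(Check: 2^13 - 3301 = 8192 - 3301 = 4891.)

4891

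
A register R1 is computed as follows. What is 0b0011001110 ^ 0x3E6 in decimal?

808

a = 0011001110
0x3E6 = 1111100110
XOR → 1100101000 = 808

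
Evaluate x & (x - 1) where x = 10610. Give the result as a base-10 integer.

x = 10100101110010 = 10610
x - 1 = 10100101110001
AND   = 10100101110000 = 10608
(x & (x - 1) clears the lowest set bit of x.)

10608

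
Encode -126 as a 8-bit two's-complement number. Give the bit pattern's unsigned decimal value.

126 in 8 bits: 01111110
Invert: 10000001
Add 1:  10000010 = 130
(Check: 2^8 - 126 = 256 - 126 = 130.)

130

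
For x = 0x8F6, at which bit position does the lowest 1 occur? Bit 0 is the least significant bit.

0x8F6 = 100011110110
Trailing zeros: 1, so the lowest set bit is bit 1 (value 2).

1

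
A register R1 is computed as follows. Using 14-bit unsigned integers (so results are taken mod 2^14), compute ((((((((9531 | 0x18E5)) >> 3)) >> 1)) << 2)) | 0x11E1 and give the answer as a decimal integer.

9531 = 10010100111011
0x18E5 = 01100011100101
→ | → 11110111111111 = 15871
→ >> 3 → 00011110111111 = 1983
→ >> 1 → 00001111011111 = 991
→ << 2 (mod 2^14) → 00111101111100 = 3964
0x11E1 = 01000111100001
→ | → 01111111111101 = 8189

8189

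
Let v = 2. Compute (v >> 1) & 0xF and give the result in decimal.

1

v = 00000010
Shift right by 1: 0000001
Mask low 4 bits: 0001 = 1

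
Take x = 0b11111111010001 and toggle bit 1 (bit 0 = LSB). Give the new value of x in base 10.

x = 11111111010001
bit 1 is currently 0; toggle it via x ^ (1 << 1) = x ^ 2
→ 11111111010011 = 16339

16339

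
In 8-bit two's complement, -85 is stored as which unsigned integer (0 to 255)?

85 in 8 bits: 01010101
Invert: 10101010
Add 1:  10101011 = 171
(Check: 2^8 - 85 = 256 - 85 = 171.)

171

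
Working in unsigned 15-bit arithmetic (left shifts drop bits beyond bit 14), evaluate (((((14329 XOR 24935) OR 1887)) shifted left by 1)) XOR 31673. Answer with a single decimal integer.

21511

14329 = 011011111111001
24935 = 110000101100111
→ XOR → 101011010011110 = 22174
1887 = 000011101011111
→ OR → 101011111011111 = 22495
→ shifted left by 1 (mod 2^15) → 010111110111110 = 12222
31673 = 111101110111001
→ XOR → 101010000000111 = 21511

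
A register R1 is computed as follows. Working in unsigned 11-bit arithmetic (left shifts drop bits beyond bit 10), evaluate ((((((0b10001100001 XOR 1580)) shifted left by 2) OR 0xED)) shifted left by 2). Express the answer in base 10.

0b10001100001 = 10001100001
1580 = 11000101100
→ XOR → 01001001101 = 589
→ shifted left by 2 (mod 2^11) → 00100110100 = 308
0xED = 00011101101
→ OR → 00111111101 = 509
→ shifted left by 2 (mod 2^11) → 11111110100 = 2036

2036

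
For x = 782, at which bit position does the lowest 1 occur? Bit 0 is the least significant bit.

1

782 = 1100001110
Trailing zeros: 1, so the lowest set bit is bit 1 (value 2).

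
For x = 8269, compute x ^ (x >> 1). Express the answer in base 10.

12395

x = 10000001001101 = 8269
x>>1 = 01000000100110
XOR  = 11000001101011 = 12395
(x ^ (x >> 1) gives the standard binary-reflected Gray code of x.)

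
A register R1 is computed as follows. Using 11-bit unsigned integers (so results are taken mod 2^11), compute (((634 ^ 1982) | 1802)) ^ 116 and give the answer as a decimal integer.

634 = 01001111010
1982 = 11110111110
→ ^ → 10111000100 = 1476
1802 = 11100001010
→ | → 11111001110 = 1998
116 = 00001110100
→ ^ → 11110111010 = 1978

1978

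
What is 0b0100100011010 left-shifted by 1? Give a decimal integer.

x = 0100100011010
shift left by 1 → 1001000110100 = 4660
(equivalently, 2330 × 2^1 = 2330 × 2)

4660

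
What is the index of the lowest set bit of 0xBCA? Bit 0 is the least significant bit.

1

0xBCA = 101111001010
Trailing zeros: 1, so the lowest set bit is bit 1 (value 2).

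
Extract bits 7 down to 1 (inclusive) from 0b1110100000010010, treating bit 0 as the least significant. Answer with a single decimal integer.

v = 1110100000010010
Shift right by 1: 111010000001001
Mask low 7 bits: 0001001 = 9

9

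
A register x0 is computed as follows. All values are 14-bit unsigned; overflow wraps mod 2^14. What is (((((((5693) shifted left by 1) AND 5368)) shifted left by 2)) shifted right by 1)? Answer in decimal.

5693 = 01011000111101
→ shifted left by 1 (mod 2^14) → 10110001111010 = 11386
5368 = 01010011111000
→ AND → 00010001111000 = 1144
→ shifted left by 2 (mod 2^14) → 01000111100000 = 4576
→ shifted right by 1 → 00100011110000 = 2288

2288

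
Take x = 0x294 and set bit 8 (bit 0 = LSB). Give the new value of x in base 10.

x = 1010010100
bit 8 is currently 0; set it via x | (1 << 8) = x | 256
→ 1110010100 = 916

916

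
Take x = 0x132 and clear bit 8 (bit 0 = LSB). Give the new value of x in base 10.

x = 00100110010
bit 8 is currently 1; clear it via x & ~(1 << 8) = x & ~256
→ 00000110010 = 50

50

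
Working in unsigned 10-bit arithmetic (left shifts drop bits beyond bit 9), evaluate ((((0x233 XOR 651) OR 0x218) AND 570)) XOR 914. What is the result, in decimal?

0x233 = 1000110011
651 = 1010001011
→ XOR → 0010111000 = 184
0x218 = 1000011000
→ OR → 1010111000 = 696
570 = 1000111010
→ AND → 1000111000 = 568
914 = 1110010010
→ XOR → 0110101010 = 426

426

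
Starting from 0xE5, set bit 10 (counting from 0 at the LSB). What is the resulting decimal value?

1253

x = 00011100101
bit 10 is currently 0; set it via x | (1 << 10) = x | 1024
→ 10011100101 = 1253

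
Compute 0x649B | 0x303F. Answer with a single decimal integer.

29887

0x649B = 110010010011011
0x303F = 011000000111111
 OR → 111010010111111 = 29887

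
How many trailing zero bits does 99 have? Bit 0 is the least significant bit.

99 = 1100011
Trailing zeros: 0, so the lowest set bit is bit 0 (value 1).

0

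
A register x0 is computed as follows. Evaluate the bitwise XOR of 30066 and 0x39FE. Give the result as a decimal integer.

30066 = 111010101110010
0x39FE = 011100111111110
XOR → 100110010001100 = 19596

19596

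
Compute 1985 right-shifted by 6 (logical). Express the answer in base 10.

31

1985 = 11111000001
shift right by 6 → 00000011111 = 31
(equivalently, floor(1985 / 64))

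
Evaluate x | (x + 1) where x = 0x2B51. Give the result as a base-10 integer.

x = 10101101010001 = 11089
x + 1 = 10101101010010
OR    = 10101101010011 = 11091
(x | (x + 1) sets the lowest cleared bit.)

11091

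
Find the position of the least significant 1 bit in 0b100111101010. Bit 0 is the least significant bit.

0b100111101010 = 100111101010
Trailing zeros: 1, so the lowest set bit is bit 1 (value 2).

1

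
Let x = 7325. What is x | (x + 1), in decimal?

x = 1110010011101 = 7325
x + 1 = 1110010011110
OR    = 1110010011111 = 7327
(x | (x + 1) sets the lowest cleared bit.)

7327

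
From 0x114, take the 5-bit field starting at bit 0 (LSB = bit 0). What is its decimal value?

v = 100010100
Shift right by 0: 100010100
Mask low 5 bits: 10100 = 20

20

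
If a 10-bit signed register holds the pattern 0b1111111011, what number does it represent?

-5

pattern = 1111111011 (MSB is 1 ⇒ negative)
Invert: 0000000100, add 1 → 0000000101 = 5, so the value is -5.
(Equivalently: 1019 - 2^10 = 1019 - 1024 = -5.)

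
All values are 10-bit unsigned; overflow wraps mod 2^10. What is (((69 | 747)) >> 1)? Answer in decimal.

69 = 0001000101
747 = 1011101011
→ | → 1011101111 = 751
→ >> 1 → 0101110111 = 375

375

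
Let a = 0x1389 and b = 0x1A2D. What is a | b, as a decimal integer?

7085

0x1389 = 1001110001001
0x1A2D = 1101000101101
 OR → 1101110101101 = 7085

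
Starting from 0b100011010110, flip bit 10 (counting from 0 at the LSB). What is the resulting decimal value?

3286

x = 100011010110
bit 10 is currently 0; toggle it via x ^ (1 << 10) = x ^ 1024
→ 110011010110 = 3286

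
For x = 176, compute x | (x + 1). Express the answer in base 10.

x = 10110000 = 176
x + 1 = 10110001
OR    = 10110001 = 177
(x | (x + 1) sets the lowest cleared bit.)

177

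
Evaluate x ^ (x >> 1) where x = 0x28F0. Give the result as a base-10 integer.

x = 10100011110000 = 10480
x>>1 = 01010001111000
XOR  = 11110010001000 = 15496
(x ^ (x >> 1) gives the standard binary-reflected Gray code of x.)

15496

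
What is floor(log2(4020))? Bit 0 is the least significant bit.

11

4020 = 111110110100
The topmost 1 is at position 11 (since 2^11 = 2048 ≤ 4020 < 4096).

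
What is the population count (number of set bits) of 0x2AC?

0x2AC = 1010101100
Count the 1s: 1 + 1 + 1 + 1 + 1 = 5

5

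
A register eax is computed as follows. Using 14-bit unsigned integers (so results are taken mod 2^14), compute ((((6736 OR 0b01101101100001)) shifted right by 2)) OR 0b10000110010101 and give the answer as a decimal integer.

10205

6736 = 01101001010000
0b01101101100001 = 01101101100001
→ OR → 01101101110001 = 7025
→ shifted right by 2 → 00011011011100 = 1756
0b10000110010101 = 10000110010101
→ OR → 10011111011101 = 10205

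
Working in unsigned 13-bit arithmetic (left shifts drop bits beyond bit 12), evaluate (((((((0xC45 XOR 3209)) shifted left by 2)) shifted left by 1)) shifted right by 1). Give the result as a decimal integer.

816

0xC45 = 0110001000101
3209 = 0110010001001
→ XOR → 0000011001100 = 204
→ shifted left by 2 (mod 2^13) → 0001100110000 = 816
→ shifted left by 1 (mod 2^13) → 0011001100000 = 1632
→ shifted right by 1 → 0001100110000 = 816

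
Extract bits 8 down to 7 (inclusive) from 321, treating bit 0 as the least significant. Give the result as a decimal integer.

2

v = 0000101000001
Shift right by 7: 000010
Mask low 2 bits: 10 = 2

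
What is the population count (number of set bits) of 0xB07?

6

0xB07 = 101100000111
Count the 1s: 1 + 1 + 1 + 1 + 1 + 1 = 6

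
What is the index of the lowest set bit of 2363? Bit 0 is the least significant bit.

2363 = 100100111011
Trailing zeros: 0, so the lowest set bit is bit 0 (value 1).

0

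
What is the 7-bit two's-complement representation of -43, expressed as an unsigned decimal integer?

43 in 7 bits: 0101011
Invert: 1010100
Add 1:  1010101 = 85
(Check: 2^7 - 43 = 128 - 43 = 85.)

85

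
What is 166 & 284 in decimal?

166 = 010100110
284 = 100011100
AND → 000000100 = 4

4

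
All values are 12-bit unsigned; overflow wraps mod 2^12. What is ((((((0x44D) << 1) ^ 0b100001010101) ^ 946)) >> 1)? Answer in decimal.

446

0x44D = 010001001101
→ << 1 (mod 2^12) → 100010011010 = 2202
0b100001010101 = 100001010101
→ ^ → 000011001111 = 207
946 = 001110110010
→ ^ → 001101111101 = 893
→ >> 1 → 000110111110 = 446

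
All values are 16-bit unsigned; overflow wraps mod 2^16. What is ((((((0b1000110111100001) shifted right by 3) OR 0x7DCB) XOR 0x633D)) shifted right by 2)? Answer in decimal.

1968

0b1000110111100001 = 1000110111100001
→ shifted right by 3 → 0001000110111100 = 4540
0x7DCB = 0111110111001011
→ OR → 0111110111111111 = 32255
0x633D = 0110001100111101
→ XOR → 0001111011000010 = 7874
→ shifted right by 2 → 0000011110110000 = 1968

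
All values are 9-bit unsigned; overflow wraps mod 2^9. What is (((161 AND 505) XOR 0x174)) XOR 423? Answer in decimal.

161 = 010100001
505 = 111111001
→ AND → 010100001 = 161
0x174 = 101110100
→ XOR → 111010101 = 469
423 = 110100111
→ XOR → 001110010 = 114

114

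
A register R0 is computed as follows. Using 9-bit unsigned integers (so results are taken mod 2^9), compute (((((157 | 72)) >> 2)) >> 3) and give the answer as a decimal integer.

157 = 010011101
72 = 001001000
→ | → 011011101 = 221
→ >> 2 → 000110111 = 55
→ >> 3 → 000000110 = 6

6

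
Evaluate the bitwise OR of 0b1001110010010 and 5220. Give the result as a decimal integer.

6134

a = 1001110010010
5220 = 1010001100100
 OR → 1011111110110 = 6134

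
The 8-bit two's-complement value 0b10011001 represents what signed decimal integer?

-103

pattern = 10011001 (MSB is 1 ⇒ negative)
Invert: 01100110, add 1 → 01100111 = 103, so the value is -103.
(Equivalently: 153 - 2^8 = 153 - 256 = -103.)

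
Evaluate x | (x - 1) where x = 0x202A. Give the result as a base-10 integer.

x = 10000000101010 = 8234
x - 1 = 10000000101001
OR    = 10000000101011 = 8235
(x | (x - 1) sets all bits below the lowest set bit.)

8235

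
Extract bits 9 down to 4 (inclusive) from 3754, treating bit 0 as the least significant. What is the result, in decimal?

v = 0111010101010
Shift right by 4: 011101010
Mask low 6 bits: 101010 = 42

42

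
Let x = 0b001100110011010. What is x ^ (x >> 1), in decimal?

5463

x = 1100110011010 = 6554
x>>1 = 0110011001101
XOR  = 1010101010111 = 5463
(x ^ (x >> 1) gives the standard binary-reflected Gray code of x.)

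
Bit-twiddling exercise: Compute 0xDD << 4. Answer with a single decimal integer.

0xDD = 000011011101
shift left by 4 → 110111010000 = 3536
(equivalently, 221 × 2^4 = 221 × 16)

3536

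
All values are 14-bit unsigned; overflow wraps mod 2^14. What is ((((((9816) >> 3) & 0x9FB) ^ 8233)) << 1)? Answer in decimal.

9816 = 10011001011000
→ >> 3 → 00010011001011 = 1227
0x9FB = 00100111111011
→ & → 00000011001011 = 203
8233 = 10000000101001
→ ^ → 10000011100010 = 8418
→ << 1 (mod 2^14) → 00000111000100 = 452

452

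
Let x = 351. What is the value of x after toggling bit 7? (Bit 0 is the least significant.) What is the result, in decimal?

479

x = 101011111
bit 7 is currently 0; toggle it via x ^ (1 << 7) = x ^ 128
→ 111011111 = 479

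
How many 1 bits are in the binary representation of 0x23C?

5

0x23C = 1000111100
Count the 1s: 1 + 1 + 1 + 1 + 1 = 5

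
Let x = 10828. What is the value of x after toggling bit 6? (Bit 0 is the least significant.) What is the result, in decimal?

10764

x = 010101001001100
bit 6 is currently 1; toggle it via x ^ (1 << 6) = x ^ 64
→ 010101000001100 = 10764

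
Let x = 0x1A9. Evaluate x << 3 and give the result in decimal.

3400

0x1A9 = 000110101001
shift left by 3 → 110101001000 = 3400
(equivalently, 425 × 2^3 = 425 × 8)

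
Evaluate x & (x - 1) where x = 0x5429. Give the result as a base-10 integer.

21544

x = 101010000101001 = 21545
x - 1 = 101010000101000
AND   = 101010000101000 = 21544
(x & (x - 1) clears the lowest set bit of x.)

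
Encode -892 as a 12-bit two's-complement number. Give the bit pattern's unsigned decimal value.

892 in 12 bits: 001101111100
Invert: 110010000011
Add 1:  110010000100 = 3204
(Check: 2^12 - 892 = 4096 - 892 = 3204.)

3204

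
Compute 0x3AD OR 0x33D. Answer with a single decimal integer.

957

0x3AD = 1110101101
0x33D = 1100111101
 OR → 1110111101 = 957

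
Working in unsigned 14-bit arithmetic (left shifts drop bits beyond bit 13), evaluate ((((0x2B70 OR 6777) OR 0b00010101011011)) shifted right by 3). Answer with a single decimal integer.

2031

0x2B70 = 10101101110000
6777 = 01101001111001
→ OR → 11101101111001 = 15225
0b00010101011011 = 00010101011011
→ OR → 11111101111011 = 16251
→ shifted right by 3 → 00011111101111 = 2031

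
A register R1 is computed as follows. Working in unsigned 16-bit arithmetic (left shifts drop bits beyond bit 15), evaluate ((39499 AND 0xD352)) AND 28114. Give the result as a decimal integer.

39499 = 1001101001001011
0xD352 = 1101001101010010
→ AND → 1001001001000010 = 37442
28114 = 0110110111010010
→ AND → 0000000001000010 = 66

66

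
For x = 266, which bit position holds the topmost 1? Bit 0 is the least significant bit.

266 = 100001010
The topmost 1 is at position 8 (since 2^8 = 256 ≤ 266 < 512).

8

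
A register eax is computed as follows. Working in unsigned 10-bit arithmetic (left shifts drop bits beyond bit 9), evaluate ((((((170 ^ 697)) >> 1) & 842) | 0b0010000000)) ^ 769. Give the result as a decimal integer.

170 = 0010101010
697 = 1010111001
→ ^ → 1000010011 = 531
→ >> 1 → 0100001001 = 265
842 = 1101001010
→ & → 0100001000 = 264
0b0010000000 = 0010000000
→ | → 0110001000 = 392
769 = 1100000001
→ ^ → 1010001001 = 649

649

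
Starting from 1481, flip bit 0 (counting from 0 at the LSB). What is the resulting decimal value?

1480

x = 10111001001
bit 0 is currently 1; toggle it via x ^ (1 << 0) = x ^ 1
→ 10111001000 = 1480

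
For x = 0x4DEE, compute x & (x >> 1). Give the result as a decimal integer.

x = 100110111101110 = 19950
x>>1 = 010011011110111
AND  = 000010011100110 = 1254
(x & (x >> 1) has a 1 wherever x has two consecutive 1 bits.)

1254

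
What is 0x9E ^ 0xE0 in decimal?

0x9E = 10011110
0xE0 = 11100000
XOR → 01111110 = 126

126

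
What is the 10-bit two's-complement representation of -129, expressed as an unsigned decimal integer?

129 in 10 bits: 0010000001
Invert: 1101111110
Add 1:  1101111111 = 895
(Check: 2^10 - 129 = 1024 - 129 = 895.)

895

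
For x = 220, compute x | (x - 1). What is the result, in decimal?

x = 11011100 = 220
x - 1 = 11011011
OR    = 11011111 = 223
(x | (x - 1) sets all bits below the lowest set bit.)

223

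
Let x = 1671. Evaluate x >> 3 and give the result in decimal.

1671 = 11010000111
shift right by 3 → 00011010000 = 208
(equivalently, floor(1671 / 8))

208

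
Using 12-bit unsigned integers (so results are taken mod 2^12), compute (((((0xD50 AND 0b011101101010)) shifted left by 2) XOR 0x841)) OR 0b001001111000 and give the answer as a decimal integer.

0xD50 = 110101010000
0b011101101010 = 011101101010
→ AND → 010101000000 = 1344
→ shifted left by 2 (mod 2^12) → 010100000000 = 1280
0x841 = 100001000001
→ XOR → 110101000001 = 3393
0b001001111000 = 001001111000
→ OR → 111101111001 = 3961

3961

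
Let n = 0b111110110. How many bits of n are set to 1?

7

n = 111110110
Count the 1s: 1 + 1 + 1 + 1 + 1 + 1 + 1 = 7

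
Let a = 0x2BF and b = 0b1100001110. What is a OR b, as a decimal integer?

959

0x2BF = 1010111111
b = 1100001110
 OR → 1110111111 = 959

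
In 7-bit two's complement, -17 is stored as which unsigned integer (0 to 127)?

17 in 7 bits: 0010001
Invert: 1101110
Add 1:  1101111 = 111
(Check: 2^7 - 17 = 128 - 17 = 111.)

111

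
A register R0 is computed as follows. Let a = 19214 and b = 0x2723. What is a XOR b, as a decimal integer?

27693

19214 = 100101100001110
0x2723 = 010011100100011
XOR → 110110000101101 = 27693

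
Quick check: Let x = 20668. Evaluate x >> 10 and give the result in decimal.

20668 = 101000010111100
shift right by 10 → 000000000010100 = 20
(equivalently, floor(20668 / 1024))

20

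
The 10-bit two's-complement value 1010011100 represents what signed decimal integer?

-356

pattern = 1010011100 (MSB is 1 ⇒ negative)
Invert: 0101100011, add 1 → 0101100100 = 356, so the value is -356.
(Equivalently: 668 - 2^10 = 668 - 1024 = -356.)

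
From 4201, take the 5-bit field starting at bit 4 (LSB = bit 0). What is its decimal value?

6

v = 001000001101001
Shift right by 4: 00100000110
Mask low 5 bits: 00110 = 6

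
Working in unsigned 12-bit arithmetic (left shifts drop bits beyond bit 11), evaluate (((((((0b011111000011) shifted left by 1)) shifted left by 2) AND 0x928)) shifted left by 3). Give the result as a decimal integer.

64

0b011111000011 = 011111000011
→ shifted left by 1 (mod 2^12) → 111110000110 = 3974
→ shifted left by 2 (mod 2^12) → 111000011000 = 3608
0x928 = 100100101000
→ AND → 100000001000 = 2056
→ shifted left by 3 (mod 2^12) → 000001000000 = 64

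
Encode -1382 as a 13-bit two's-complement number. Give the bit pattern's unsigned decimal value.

1382 in 13 bits: 0010101100110
Invert: 1101010011001
Add 1:  1101010011010 = 6810
(Check: 2^13 - 1382 = 8192 - 1382 = 6810.)

6810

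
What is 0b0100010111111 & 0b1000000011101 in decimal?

29

a = 0100010111111
b = 1000000011101
AND → 0000000011101 = 29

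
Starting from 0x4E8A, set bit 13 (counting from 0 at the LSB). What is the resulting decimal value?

28298

x = 100111010001010
bit 13 is currently 0; set it via x | (1 << 13) = x | 8192
→ 110111010001010 = 28298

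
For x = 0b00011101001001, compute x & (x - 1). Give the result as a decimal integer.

x = 11101001001 = 1865
x - 1 = 11101001000
AND   = 11101001000 = 1864
(x & (x - 1) clears the lowest set bit of x.)

1864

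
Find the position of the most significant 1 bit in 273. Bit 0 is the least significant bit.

273 = 100010001
The topmost 1 is at position 8 (since 2^8 = 256 ≤ 273 < 512).

8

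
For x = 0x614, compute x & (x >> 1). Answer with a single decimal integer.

x = 11000010100 = 1556
x>>1 = 01100001010
AND  = 01000000000 = 512
(x & (x >> 1) has a 1 wherever x has two consecutive 1 bits.)

512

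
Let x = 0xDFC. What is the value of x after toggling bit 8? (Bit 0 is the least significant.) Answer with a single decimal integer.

3324

x = 110111111100
bit 8 is currently 1; toggle it via x ^ (1 << 8) = x ^ 256
→ 110011111100 = 3324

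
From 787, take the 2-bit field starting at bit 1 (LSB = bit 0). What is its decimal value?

v = 1100010011
Shift right by 1: 110001001
Mask low 2 bits: 01 = 1

1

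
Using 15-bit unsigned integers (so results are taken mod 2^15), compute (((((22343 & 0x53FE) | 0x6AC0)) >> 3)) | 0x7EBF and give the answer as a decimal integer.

32767

22343 = 101011101000111
0x53FE = 101001111111110
→ & → 101001101000110 = 21318
0x6AC0 = 110101011000000
→ | → 111101111000110 = 31686
→ >> 3 → 000111101111000 = 3960
0x7EBF = 111111010111111
→ | → 111111111111111 = 32767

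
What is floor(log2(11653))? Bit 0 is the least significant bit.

11653 = 10110110000101
The topmost 1 is at position 13 (since 2^13 = 8192 ≤ 11653 < 16384).

13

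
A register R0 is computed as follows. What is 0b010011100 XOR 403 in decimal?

a = 010011100
403 = 110010011
XOR → 100001111 = 271

271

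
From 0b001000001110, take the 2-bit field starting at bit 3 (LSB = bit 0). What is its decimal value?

1

v = 001000001110
Shift right by 3: 001000001
Mask low 2 bits: 01 = 1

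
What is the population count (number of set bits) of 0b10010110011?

n = 10010110011
Count the 1s: 1 + 1 + 1 + 1 + 1 + 1 = 6

6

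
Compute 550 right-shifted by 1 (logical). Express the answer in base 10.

550 = 1000100110
shift right by 1 → 0100010011 = 275
(equivalently, floor(550 / 2))

275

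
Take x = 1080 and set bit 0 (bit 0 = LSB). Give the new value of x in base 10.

1081

x = 10000111000
bit 0 is currently 0; set it via x | (1 << 0) = x | 1
→ 10000111001 = 1081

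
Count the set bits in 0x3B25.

8

0x3B25 = 11101100100101
Count the 1s: 1 + 1 + 1 + 1 + 1 + 1 + 1 + 1 = 8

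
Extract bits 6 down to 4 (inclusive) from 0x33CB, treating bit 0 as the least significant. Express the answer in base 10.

4

v = 11001111001011
Shift right by 4: 1100111100
Mask low 3 bits: 100 = 4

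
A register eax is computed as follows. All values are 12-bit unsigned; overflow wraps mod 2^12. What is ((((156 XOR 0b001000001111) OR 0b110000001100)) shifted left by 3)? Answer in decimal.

156 = 000010011100
0b001000001111 = 001000001111
→ XOR → 001010010011 = 659
0b110000001100 = 110000001100
→ OR → 111010011111 = 3743
→ shifted left by 3 (mod 2^12) → 010011111000 = 1272

1272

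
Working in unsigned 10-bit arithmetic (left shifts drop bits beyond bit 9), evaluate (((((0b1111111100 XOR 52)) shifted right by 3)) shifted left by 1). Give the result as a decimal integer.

242

0b1111111100 = 1111111100
52 = 0000110100
→ XOR → 1111001000 = 968
→ shifted right by 3 → 0001111001 = 121
→ shifted left by 1 (mod 2^10) → 0011110010 = 242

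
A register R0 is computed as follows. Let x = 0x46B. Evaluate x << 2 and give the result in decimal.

0x46B = 0010001101011
shift left by 2 → 1000110101100 = 4524
(equivalently, 1131 × 2^2 = 1131 × 4)

4524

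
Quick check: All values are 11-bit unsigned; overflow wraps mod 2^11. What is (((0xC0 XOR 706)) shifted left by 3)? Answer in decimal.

16

0xC0 = 00011000000
706 = 01011000010
→ XOR → 01000000010 = 514
→ shifted left by 3 (mod 2^11) → 00000010000 = 16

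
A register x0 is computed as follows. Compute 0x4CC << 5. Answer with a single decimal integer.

39296

0x4CC = 0000010011001100
shift left by 5 → 1001100110000000 = 39296
(equivalently, 1228 × 2^5 = 1228 × 32)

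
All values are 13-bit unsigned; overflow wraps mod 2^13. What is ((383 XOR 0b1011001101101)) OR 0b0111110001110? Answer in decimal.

8094

383 = 0000101111111
0b1011001101101 = 1011001101101
→ XOR → 1011100010010 = 5906
0b0111110001110 = 0111110001110
→ OR → 1111110011110 = 8094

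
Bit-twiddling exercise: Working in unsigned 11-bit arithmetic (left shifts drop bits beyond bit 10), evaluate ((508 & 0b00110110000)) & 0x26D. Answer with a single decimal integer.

32

508 = 00111111100
0b00110110000 = 00110110000
→ & → 00110110000 = 432
0x26D = 01001101101
→ & → 00000100000 = 32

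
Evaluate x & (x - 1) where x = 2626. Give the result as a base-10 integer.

x = 101001000010 = 2626
x - 1 = 101001000001
AND   = 101001000000 = 2624
(x & (x - 1) clears the lowest set bit of x.)

2624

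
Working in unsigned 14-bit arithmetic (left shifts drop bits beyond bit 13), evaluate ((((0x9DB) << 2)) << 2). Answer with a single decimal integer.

0x9DB = 00100111011011
→ << 2 (mod 2^14) → 10011101101100 = 10092
→ << 2 (mod 2^14) → 01110110110000 = 7600

7600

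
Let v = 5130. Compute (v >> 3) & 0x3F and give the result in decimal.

v = 1010000001010
Shift right by 3: 1010000001
Mask low 6 bits: 000001 = 1

1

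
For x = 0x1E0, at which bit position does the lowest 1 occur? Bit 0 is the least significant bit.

5

0x1E0 = 111100000
Trailing zeros: 5, so the lowest set bit is bit 5 (value 32).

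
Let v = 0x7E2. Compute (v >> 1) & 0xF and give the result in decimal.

v = 11111100010
Shift right by 1: 1111110001
Mask low 4 bits: 0001 = 1

1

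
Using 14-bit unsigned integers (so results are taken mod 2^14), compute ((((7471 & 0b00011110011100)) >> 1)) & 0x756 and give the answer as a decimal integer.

7471 = 01110100101111
0b00011110011100 = 00011110011100
→ & → 00010100001100 = 1292
→ >> 1 → 00001010000110 = 646
0x756 = 00011101010110
→ & → 00001000000110 = 518

518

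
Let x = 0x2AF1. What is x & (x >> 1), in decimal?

112

x = 10101011110001 = 10993
x>>1 = 01010101111000
AND  = 00000001110000 = 112
(x & (x >> 1) has a 1 wherever x has two consecutive 1 bits.)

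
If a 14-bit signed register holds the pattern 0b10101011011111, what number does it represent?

pattern = 10101011011111 (MSB is 1 ⇒ negative)
Invert: 01010100100000, add 1 → 01010100100001 = 5409, so the value is -5409.
(Equivalently: 10975 - 2^14 = 10975 - 16384 = -5409.)

-5409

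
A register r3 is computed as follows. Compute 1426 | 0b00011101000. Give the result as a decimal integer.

1426 = 10110010010
b = 00011101000
 OR → 10111111010 = 1530

1530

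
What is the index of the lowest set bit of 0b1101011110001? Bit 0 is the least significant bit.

0b1101011110001 = 1101011110001
Trailing zeros: 0, so the lowest set bit is bit 0 (value 1).

0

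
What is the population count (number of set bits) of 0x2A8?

0x2A8 = 1010101000
Count the 1s: 1 + 1 + 1 + 1 = 4

4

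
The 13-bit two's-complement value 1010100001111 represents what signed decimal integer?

-2801

pattern = 1010100001111 (MSB is 1 ⇒ negative)
Invert: 0101011110000, add 1 → 0101011110001 = 2801, so the value is -2801.
(Equivalently: 5391 - 2^13 = 5391 - 8192 = -2801.)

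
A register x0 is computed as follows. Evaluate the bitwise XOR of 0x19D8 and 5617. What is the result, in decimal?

3113

0x19D8 = 1100111011000
5617 = 1010111110001
XOR → 0110000101001 = 3113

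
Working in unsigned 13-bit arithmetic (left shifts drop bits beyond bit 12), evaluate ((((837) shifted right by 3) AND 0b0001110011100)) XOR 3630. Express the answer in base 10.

3622

837 = 0001101000101
→ shifted right by 3 → 0000001101000 = 104
0b0001110011100 = 0001110011100
→ AND → 0000000001000 = 8
3630 = 0111000101110
→ XOR → 0111000100110 = 3622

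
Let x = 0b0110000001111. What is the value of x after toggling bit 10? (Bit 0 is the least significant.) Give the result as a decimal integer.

x = 0110000001111
bit 10 is currently 1; toggle it via x ^ (1 << 10) = x ^ 1024
→ 0100000001111 = 2063

2063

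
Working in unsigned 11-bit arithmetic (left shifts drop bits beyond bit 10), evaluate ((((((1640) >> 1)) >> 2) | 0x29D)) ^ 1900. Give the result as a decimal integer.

1457

1640 = 11001101000
→ >> 1 → 01100110100 = 820
→ >> 2 → 00011001101 = 205
0x29D = 01010011101
→ | → 01011011101 = 733
1900 = 11101101100
→ ^ → 10110110001 = 1457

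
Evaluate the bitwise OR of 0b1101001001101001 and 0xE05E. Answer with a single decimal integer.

a = 1101001001101001
0xE05E = 1110000001011110
 OR → 1111001001111111 = 62079

62079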